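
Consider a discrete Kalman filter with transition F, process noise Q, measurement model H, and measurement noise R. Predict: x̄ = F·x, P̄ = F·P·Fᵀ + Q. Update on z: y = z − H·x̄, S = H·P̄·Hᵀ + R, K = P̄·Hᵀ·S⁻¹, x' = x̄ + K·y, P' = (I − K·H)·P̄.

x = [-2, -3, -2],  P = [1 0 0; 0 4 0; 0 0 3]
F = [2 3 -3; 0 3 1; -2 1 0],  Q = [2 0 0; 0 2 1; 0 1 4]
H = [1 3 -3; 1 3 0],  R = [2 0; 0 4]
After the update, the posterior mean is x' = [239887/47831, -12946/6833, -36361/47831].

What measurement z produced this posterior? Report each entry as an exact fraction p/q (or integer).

x̄ = F·x = [-7, -11, 1]
P̄ = F·P·Fᵀ + Q = [69 27 8; 27 41 13; 8 13 12]
S = H·P̄·Hᵀ + R = [428 459; 459 604]
K = P̄·Hᵀ·S⁻¹ = [7254/47831 6366/47831; -258/6833 1893/6833; -14929/47831 15067/47831]
x' − x̄ = [574704/47831, 62217/6833, -84192/47831] = K·y
y = (KᵀK)⁻¹·Kᵀ·(x' − x̄) = [45, 39]
z = y + H·x̄ = [45, 39] + [-43, -40] = [2, -1]

z = [2, -1]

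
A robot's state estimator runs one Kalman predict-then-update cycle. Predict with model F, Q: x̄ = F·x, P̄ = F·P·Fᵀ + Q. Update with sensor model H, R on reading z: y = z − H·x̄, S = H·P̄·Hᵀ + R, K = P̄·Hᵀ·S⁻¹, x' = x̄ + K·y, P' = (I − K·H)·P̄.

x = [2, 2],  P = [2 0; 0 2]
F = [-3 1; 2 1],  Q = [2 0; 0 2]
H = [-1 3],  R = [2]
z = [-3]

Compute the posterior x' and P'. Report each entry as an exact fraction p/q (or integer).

x' = [133/48, 1/96]
P' = [95/12 59/24; 59/24 47/48]

x̄ = F·x = [-4, 6]
P̄ = F·P·Fᵀ + Q = [22 -10; -10 12]
y = z − H·x̄ = [-25]
S = H·P̄·Hᵀ + R = [192]
K = P̄·Hᵀ·S⁻¹ = [-13/48; 23/96]
x' = x̄ + K·y = [133/48, 1/96]
P' = (I − K·H)·P̄ = [95/12 59/24; 59/24 47/48]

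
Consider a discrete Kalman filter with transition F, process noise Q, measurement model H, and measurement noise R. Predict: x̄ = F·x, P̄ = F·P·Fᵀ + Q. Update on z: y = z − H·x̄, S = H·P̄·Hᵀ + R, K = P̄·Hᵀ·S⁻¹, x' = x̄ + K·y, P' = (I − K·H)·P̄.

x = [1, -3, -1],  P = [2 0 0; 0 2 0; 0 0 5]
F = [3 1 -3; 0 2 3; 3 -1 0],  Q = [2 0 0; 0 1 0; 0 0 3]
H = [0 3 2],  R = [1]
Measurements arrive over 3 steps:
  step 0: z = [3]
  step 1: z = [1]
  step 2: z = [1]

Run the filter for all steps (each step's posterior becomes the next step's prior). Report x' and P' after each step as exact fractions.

step 0: x' = [-5/59, -223/59, 422/59], P' = [27296/531 -7757/531 11590/531; -7757/531 4958/531 -7360/531; 11590/531 -7360/531 11057/531]
step 1: x' = [-68628187/2318747, 21028744/2318747, -30371066/2318747], P' = [537330240/2318747 -130635833/2318747 196053442/2318747; -130635833/2318747 34209268/2318747 -51196636/2318747; 196053442/2318747 -51196636/2318747 77198609/2318747]
step 2: x' = [384534907634/37412430651, -65464095362/37412430651, 116600702125/37412430651], P' = [2309028665422/37412430651 -579551770405/37412430651 872973178028/37412430651; -579551770405/37412430651 184877056132/37412430651 -275920371344/37412430651; 872973178028/37412430651 -275920371344/37412430651 421140265711/37412430651]

step 0: x̄ = F·x = [3, -9, 6]
step 0: P̄ = F·P·Fᵀ + Q = [67 -41 16; -41 54 -4; 16 -4 23]
step 0: y = z − H·x̄ = [18]
step 0: S = H·P̄·Hᵀ + R = [531]
step 0: K = P̄·Hᵀ·S⁻¹ = [-91/531; 154/531; 34/531]
step 0: x' = x̄ + K·y = [-5/59, -223/59, 422/59]
step 0: P' = (I − K·H)·P̄ = [27296/531 -7757/531 11590/531; -7757/531 4958/531 -7360/531; 11590/531 -7360/531 11057/531]
step 1: x̄ = F·x = [-1504/59, 820/59, 208/59]
step 1: P̄ = F·P·Fᵀ + Q = [140195/531 -9749/531 114316/531; -9749/531 31556/531 69932/531; 114316/531 69932/531 298757/531]
step 1: y = z − H·x̄ = [-2817/59]
step 1: S = H·P̄·Hᵀ + R = [2318747/531]
step 1: K = P̄·Hᵀ·S⁻¹ = [199385/2318747; 234532/2318747; 807310/2318747]
step 1: x' = x̄ + K·y = [-68628187/2318747, 21028744/2318747, -30371066/2318747]
step 1: P' = (I − K·H)·P̄ = [537330240/2318747 -130635833/2318747 196053442/2318747; -130635833/2318747 34209268/2318747 -51196636/2318747; 196053442/2318747 -51196636/2318747 77198609/2318747]
step 2: x̄ = F·x = [-93742619/2318747, -49055710/2318747, -226913305/2318747]
step 2: P̄ = F·P·Fᵀ + Q = [1564009265/2318747 507886943/2318747 2883692006/2318747; 507886943/2318747 219583668/2318747 1065837352/2318747; 2883692006/2318747 1065837352/2318747 5660952667/2318747]
step 2: y = z − H·x̄ = [603312487/2318747]
step 2: S = H·P̄·Hᵀ + R = [37412430651/2318747]
step 2: K = P̄·Hᵀ·S⁻¹ = [7291044841/37412430651; 2790425708/37412430651; 14519417390/37412430651]
step 2: x' = x̄ + K·y = [384534907634/37412430651, -65464095362/37412430651, 116600702125/37412430651]
step 2: P' = (I − K·H)·P̄ = [2309028665422/37412430651 -579551770405/37412430651 872973178028/37412430651; -579551770405/37412430651 184877056132/37412430651 -275920371344/37412430651; 872973178028/37412430651 -275920371344/37412430651 421140265711/37412430651]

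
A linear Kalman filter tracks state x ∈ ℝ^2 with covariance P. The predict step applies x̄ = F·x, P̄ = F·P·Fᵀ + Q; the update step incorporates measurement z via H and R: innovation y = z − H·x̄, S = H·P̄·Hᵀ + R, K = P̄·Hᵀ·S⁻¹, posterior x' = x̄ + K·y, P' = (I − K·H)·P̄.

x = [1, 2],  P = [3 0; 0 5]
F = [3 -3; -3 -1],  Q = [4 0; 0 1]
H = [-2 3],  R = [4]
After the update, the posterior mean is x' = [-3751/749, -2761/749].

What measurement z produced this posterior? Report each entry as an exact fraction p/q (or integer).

z = [-1]

x̄ = F·x = [-3, -5]
P̄ = F·P·Fᵀ + Q = [76 -12; -12 33]
S = H·P̄·Hᵀ + R = [749]
K = P̄·Hᵀ·S⁻¹ = [-188/749; 123/749]
x' − x̄ = [-1504/749, 984/749] = K·y
y = (KᵀK)⁻¹·Kᵀ·(x' − x̄) = [8]
z = y + H·x̄ = [8] + [-9] = [-1]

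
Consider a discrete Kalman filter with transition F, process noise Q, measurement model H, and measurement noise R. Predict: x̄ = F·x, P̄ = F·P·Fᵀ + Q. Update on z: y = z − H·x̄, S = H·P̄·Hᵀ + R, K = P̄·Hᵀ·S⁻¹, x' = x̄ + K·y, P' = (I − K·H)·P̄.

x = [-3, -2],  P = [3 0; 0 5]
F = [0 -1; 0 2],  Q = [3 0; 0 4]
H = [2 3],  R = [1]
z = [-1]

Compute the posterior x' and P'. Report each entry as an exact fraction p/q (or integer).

x̄ = F·x = [2, -4]
P̄ = F·P·Fᵀ + Q = [8 -10; -10 24]
y = z − H·x̄ = [7]
S = H·P̄·Hᵀ + R = [129]
K = P̄·Hᵀ·S⁻¹ = [-14/129; 52/129]
x' = x̄ + K·y = [160/129, -152/129]
P' = (I − K·H)·P̄ = [836/129 -562/129; -562/129 392/129]

x' = [160/129, -152/129]
P' = [836/129 -562/129; -562/129 392/129]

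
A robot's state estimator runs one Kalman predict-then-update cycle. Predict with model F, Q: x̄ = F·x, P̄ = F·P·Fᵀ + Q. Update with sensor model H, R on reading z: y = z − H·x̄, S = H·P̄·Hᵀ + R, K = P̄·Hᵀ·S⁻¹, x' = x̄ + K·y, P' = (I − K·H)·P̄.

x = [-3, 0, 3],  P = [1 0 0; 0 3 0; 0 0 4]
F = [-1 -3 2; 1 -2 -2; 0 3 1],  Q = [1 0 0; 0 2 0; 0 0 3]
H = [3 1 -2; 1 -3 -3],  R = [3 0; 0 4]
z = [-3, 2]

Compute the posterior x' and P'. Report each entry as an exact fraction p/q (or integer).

x̄ = F·x = [9, -9, 3]
P̄ = F·P·Fᵀ + Q = [45 1 -19; 1 31 -26; -19 -26 34]
y = z − H·x̄ = [-15, -25]
S = H·P̄·Hᵀ + R = [913 369; 369 274]
K = P̄·Hᵀ·S⁻¹ = [11145/114001 26181/114001; 28730/114001 -44516/114001; -25507/114001 16460/114001]
x' = x̄ + K·y = [204309/114001, -344059/114001, 313108/114001]
P' = (I − K·H)·P̄ = [598896/114001 -477935/114001 642659/114001; -477935/114001 440027/114001 -539984/114001; 642659/114001 -539984/114001 732257/114001]

x' = [204309/114001, -344059/114001, 313108/114001]
P' = [598896/114001 -477935/114001 642659/114001; -477935/114001 440027/114001 -539984/114001; 642659/114001 -539984/114001 732257/114001]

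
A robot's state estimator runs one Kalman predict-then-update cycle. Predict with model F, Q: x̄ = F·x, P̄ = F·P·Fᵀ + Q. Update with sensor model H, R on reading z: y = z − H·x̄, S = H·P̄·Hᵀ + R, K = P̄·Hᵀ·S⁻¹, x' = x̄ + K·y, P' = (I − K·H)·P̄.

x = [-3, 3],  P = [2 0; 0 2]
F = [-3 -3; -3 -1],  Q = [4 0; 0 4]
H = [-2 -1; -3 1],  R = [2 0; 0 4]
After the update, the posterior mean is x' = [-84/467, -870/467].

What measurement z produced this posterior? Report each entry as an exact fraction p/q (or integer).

x̄ = F·x = [0, 6]
P̄ = F·P·Fᵀ + Q = [40 24; 24 24]
S = H·P̄·Hᵀ + R = [282 240; 240 244]
K = P̄·Hᵀ·S⁻¹ = [-292/1401 -88/467; -252/467 156/467]
x' − x̄ = [-84/467, -3672/467] = K·y
y = (KᵀK)⁻¹·Kᵀ·(x' − x̄) = [9, -9]
z = y + H·x̄ = [9, -9] + [-6, 6] = [3, -3]

z = [3, -3]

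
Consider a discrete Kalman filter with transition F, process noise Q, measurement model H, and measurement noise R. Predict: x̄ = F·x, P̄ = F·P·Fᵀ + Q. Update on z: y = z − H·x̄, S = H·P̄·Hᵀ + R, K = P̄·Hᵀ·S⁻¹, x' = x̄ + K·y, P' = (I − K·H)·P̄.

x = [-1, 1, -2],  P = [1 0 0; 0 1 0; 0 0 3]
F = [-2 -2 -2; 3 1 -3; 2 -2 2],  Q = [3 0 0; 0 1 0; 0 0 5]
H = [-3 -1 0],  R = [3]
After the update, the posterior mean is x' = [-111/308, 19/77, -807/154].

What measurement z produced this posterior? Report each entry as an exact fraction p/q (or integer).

z = [1]

x̄ = F·x = [4, 4, -8]
P̄ = F·P·Fᵀ + Q = [23 10 -12; 10 38 -14; -12 -14 25]
S = H·P̄·Hᵀ + R = [308]
K = P̄·Hᵀ·S⁻¹ = [-79/308; -17/77; 25/154]
x' − x̄ = [-1343/308, -289/77, 425/154] = K·y
y = (KᵀK)⁻¹·Kᵀ·(x' − x̄) = [17]
z = y + H·x̄ = [17] + [-16] = [1]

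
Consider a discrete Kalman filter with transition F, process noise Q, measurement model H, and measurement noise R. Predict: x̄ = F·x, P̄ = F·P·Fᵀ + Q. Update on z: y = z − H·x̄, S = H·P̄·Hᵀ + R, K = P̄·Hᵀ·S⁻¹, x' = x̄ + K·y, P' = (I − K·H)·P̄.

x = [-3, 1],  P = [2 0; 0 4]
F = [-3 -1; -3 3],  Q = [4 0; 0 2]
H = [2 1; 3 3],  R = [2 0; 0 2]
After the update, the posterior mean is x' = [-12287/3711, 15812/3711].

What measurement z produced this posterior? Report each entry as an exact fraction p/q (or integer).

x̄ = F·x = [8, 12]
P̄ = F·P·Fᵀ + Q = [26 6; 6 56]
S = H·P̄·Hᵀ + R = [186 378; 378 848]
K = P̄·Hᵀ·S⁻¹ = [3224/3711 -339/1237; -3161/3711 741/1237]
x' − x̄ = [-41975/3711, -28720/3711] = K·y
y = (KᵀK)⁻¹·Kᵀ·(x' − x̄) = [-31, -57]
z = y + H·x̄ = [-31, -57] + [28, 60] = [-3, 3]

z = [-3, 3]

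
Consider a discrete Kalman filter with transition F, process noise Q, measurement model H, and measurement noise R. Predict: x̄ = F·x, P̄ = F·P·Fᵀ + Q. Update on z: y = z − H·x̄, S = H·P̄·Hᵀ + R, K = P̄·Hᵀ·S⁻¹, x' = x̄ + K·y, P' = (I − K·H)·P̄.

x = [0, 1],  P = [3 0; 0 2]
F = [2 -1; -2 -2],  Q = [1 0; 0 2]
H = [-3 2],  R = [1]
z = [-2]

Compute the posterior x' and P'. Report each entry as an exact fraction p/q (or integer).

x' = [-259/320, -177/80]
P' = [1079/320 397/80; 397/80 151/20]

x̄ = F·x = [-1, -2]
P̄ = F·P·Fᵀ + Q = [15 -8; -8 22]
y = z − H·x̄ = [-1]
S = H·P̄·Hᵀ + R = [320]
K = P̄·Hᵀ·S⁻¹ = [-61/320; 17/80]
x' = x̄ + K·y = [-259/320, -177/80]
P' = (I − K·H)·P̄ = [1079/320 397/80; 397/80 151/20]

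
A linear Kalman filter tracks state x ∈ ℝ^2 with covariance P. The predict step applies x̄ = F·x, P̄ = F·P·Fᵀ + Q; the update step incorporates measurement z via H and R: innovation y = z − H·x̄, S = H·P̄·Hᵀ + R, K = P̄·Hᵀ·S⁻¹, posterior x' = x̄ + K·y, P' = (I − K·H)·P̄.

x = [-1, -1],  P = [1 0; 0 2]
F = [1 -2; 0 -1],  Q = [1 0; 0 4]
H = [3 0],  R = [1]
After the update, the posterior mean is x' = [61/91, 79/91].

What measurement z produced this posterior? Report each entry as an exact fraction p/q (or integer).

x̄ = F·x = [1, 1]
P̄ = F·P·Fᵀ + Q = [10 4; 4 6]
S = H·P̄·Hᵀ + R = [91]
K = P̄·Hᵀ·S⁻¹ = [30/91; 12/91]
x' − x̄ = [-30/91, -12/91] = K·y
y = (KᵀK)⁻¹·Kᵀ·(x' − x̄) = [-1]
z = y + H·x̄ = [-1] + [3] = [2]

z = [2]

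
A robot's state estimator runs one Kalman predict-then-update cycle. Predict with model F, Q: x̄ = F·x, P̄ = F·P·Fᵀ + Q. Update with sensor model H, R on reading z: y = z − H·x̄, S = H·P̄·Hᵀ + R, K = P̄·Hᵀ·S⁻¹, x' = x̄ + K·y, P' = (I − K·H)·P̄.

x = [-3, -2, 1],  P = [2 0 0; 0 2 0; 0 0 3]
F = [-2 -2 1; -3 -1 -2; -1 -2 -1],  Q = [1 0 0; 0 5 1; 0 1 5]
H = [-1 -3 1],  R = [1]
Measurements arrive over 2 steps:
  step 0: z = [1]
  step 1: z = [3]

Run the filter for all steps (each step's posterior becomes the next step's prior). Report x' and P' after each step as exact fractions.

step 0: x̄ = F·x = [11, 9, 6]
step 0: P̄ = F·P·Fᵀ + Q = [20 10 9; 10 37 17; 9 17 18]
step 0: y = z − H·x̄ = [33]
step 0: S = H·P̄·Hᵀ + R = [312]
step 0: K = P̄·Hᵀ·S⁻¹ = [-41/312; -1/3; -7/52]
step 0: x' = x̄ + K·y = [693/104, -2, 81/52]
step 0: P' = (I − K·H)·P̄ = [4559/312 -11/3 181/52; -11/3 7/3 3; 181/52 3 321/26]
step 1: x̄ = F·x = [-101/13, -2195/104, -439/104]
step 1: P̄ = F·P·Fᵀ + Q = [1009/39 1981/39 100/13; 1981/39 68639/312 8417/104; 100/13 8417/104 4741/104]
step 1: y = z − H·x̄ = [-3321/52]
step 1: S = H·P̄·Hᵀ + R = [144785/78]
step 1: K = P̄·Hᵀ·S⁻¹ = [-13304/144785; -98257/289570; -6393/57914]
step 1: x' = x̄ + K·y = [-275203/144785, 327247/579140, 327655/115828]
step 1: P' = (I − K·H)·P̄ = [1476663/144785 -1025223/144785 -322462/28957; -1025223/144785 3634097/579140 1320977/115828; -322462/28957 1320977/115828 2660297/115828]

step 0: x' = [693/104, -2, 81/52], P' = [4559/312 -11/3 181/52; -11/3 7/3 3; 181/52 3 321/26]
step 1: x' = [-275203/144785, 327247/579140, 327655/115828], P' = [1476663/144785 -1025223/144785 -322462/28957; -1025223/144785 3634097/579140 1320977/115828; -322462/28957 1320977/115828 2660297/115828]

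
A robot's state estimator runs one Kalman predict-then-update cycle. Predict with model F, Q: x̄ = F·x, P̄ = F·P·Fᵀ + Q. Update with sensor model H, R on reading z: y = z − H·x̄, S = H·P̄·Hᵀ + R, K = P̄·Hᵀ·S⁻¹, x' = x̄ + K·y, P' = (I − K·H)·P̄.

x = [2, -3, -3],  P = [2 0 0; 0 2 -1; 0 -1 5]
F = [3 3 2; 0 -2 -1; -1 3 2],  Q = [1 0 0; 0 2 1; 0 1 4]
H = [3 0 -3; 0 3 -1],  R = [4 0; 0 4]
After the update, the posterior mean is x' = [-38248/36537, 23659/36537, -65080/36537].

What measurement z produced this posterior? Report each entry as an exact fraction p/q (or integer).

x̄ = F·x = [-9, 9, -17]
P̄ = F·P·Fᵀ + Q = [45 -15 20; -15 11 -14; 20 -14 32]
S = H·P̄·Hᵀ + R = [337 27; 27 219]
K = P̄·Hᵀ·S⁻¹ = [3030/12179 -11965/36537; -321/12179 7960/36537; -981/12179 -11983/36537]
x' − x̄ = [290585/36537, -305174/36537, 556049/36537] = K·y
y = (KᵀK)⁻¹·Kᵀ·(x' − x̄) = [-22, -41]
z = y + H·x̄ = [-22, -41] + [24, 44] = [2, 3]

z = [2, 3]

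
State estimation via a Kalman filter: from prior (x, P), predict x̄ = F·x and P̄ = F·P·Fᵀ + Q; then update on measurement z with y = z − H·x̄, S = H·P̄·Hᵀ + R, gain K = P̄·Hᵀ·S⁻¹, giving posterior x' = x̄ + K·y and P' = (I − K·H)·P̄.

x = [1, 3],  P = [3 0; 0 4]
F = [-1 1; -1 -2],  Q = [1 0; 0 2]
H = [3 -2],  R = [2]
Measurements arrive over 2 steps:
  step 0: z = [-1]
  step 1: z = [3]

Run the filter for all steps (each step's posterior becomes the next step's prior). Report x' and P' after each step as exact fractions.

step 0: x̄ = F·x = [2, -7]
step 0: P̄ = F·P·Fᵀ + Q = [8 -5; -5 21]
step 0: y = z − H·x̄ = [-21]
step 0: S = H·P̄·Hᵀ + R = [218]
step 0: K = P̄·Hᵀ·S⁻¹ = [17/109; -57/218]
step 0: x' = x̄ + K·y = [-139/109, -329/218]
step 0: P' = (I − K·H)·P̄ = [294/109 424/109; 424/109 1329/218]
step 1: x̄ = F·x = [-51/218, 468/109]
step 1: P̄ = F·P·Fᵀ + Q = [439/218 -611/109; -611/109 4866/109]
step 1: y = z − H·x̄ = [2679/218]
step 1: S = H·P̄·Hᵀ + R = [57979/218]
step 1: K = P̄·Hᵀ·S⁻¹ = [3761/57979; -23130/57979]
step 1: x' = x̄ + K·y = [32655/57979, -35307/57979]
step 1: P' = (I − K·H)·P̄ = [51870/57979 74044/57979; 74044/57979 134196/57979]

step 0: x' = [-139/109, -329/218], P' = [294/109 424/109; 424/109 1329/218]
step 1: x' = [32655/57979, -35307/57979], P' = [51870/57979 74044/57979; 74044/57979 134196/57979]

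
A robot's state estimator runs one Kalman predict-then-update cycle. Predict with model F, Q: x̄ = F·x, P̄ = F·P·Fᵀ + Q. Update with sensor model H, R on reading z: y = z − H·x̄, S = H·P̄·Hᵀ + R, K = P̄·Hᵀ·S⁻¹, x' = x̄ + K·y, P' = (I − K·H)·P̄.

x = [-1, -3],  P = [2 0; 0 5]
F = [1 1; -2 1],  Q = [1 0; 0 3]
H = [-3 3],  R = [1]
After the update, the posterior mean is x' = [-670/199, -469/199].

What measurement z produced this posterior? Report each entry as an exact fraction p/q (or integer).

x̄ = F·x = [-4, -1]
P̄ = F·P·Fᵀ + Q = [8 1; 1 16]
S = H·P̄·Hᵀ + R = [199]
K = P̄·Hᵀ·S⁻¹ = [-21/199; 45/199]
x' − x̄ = [126/199, -270/199] = K·y
y = (KᵀK)⁻¹·Kᵀ·(x' − x̄) = [-6]
z = y + H·x̄ = [-6] + [9] = [3]

z = [3]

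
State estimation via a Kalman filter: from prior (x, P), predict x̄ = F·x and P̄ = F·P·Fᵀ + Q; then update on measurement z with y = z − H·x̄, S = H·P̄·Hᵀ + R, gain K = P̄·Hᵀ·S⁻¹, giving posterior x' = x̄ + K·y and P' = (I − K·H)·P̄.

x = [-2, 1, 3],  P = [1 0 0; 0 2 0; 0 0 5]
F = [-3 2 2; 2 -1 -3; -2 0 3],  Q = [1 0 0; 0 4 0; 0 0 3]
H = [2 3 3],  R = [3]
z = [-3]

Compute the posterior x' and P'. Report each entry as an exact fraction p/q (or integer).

x̄ = F·x = [14, -14, 13]
P̄ = F·P·Fᵀ + Q = [38 -40 36; -40 55 -49; 36 -49 52]
y = z − H·x̄ = [-28]
S = H·P̄·Hᵀ + R = [188]
K = P̄·Hᵀ·S⁻¹ = [16/47; -31/94; 81/188]
x' = x̄ + K·y = [210/47, -224/47, 44/47]
P' = (I − K·H)·P̄ = [762/47 -888/47 396/47; -888/47 1624/47 -2095/94; 396/47 -2095/94 3215/188]

x' = [210/47, -224/47, 44/47]
P' = [762/47 -888/47 396/47; -888/47 1624/47 -2095/94; 396/47 -2095/94 3215/188]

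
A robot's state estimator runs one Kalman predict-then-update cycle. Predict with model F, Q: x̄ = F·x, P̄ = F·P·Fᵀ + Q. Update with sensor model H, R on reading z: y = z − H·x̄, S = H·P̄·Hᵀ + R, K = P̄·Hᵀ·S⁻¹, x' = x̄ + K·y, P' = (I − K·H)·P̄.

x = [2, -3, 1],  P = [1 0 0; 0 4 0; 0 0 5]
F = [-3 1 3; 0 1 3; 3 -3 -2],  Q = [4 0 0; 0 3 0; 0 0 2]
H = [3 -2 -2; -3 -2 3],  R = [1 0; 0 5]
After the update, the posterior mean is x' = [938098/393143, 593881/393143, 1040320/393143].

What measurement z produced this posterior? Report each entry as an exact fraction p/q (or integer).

x̄ = F·x = [-6, 0, 13]
P̄ = F·P·Fᵀ + Q = [62 49 -51; 49 52 -42; -51 -42 67]
S = H·P̄·Hᵀ + R = [723 -1433; -1433 3384]
K = P̄·Hᵀ·S⁻¹ = [16739/393143 -43681/393143; -110473/393143 -90580/393143; -59298/393143 25775/393143]
x' − x̄ = [3296956/393143, 593881/393143, -4070539/393143] = K·y
y = (KᵀK)⁻¹·Kᵀ·(x' − x̄) = [43, -59]
z = y + H·x̄ = [43, -59] + [-44, 57] = [-1, -2]

z = [-1, -2]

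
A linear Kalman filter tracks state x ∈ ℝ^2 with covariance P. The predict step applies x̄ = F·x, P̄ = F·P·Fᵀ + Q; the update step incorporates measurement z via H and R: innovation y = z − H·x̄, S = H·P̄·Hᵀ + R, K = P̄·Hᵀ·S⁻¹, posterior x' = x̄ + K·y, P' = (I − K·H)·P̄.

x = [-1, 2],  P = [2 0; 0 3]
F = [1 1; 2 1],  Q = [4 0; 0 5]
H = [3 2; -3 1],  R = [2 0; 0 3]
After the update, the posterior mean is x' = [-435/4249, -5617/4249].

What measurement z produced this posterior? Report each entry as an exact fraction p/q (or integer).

z = [-3, -1]

x̄ = F·x = [1, 0]
P̄ = F·P·Fᵀ + Q = [9 7; 7 16]
S = H·P̄·Hᵀ + R = [231 -70; -70 58]
K = P̄·Hᵀ·S⁻¹ = [489/4249 -125/607; 1362/4249 365/1214]
x' − x̄ = [-4684/4249, -5617/4249] = K·y
y = (KᵀK)⁻¹·Kᵀ·(x' − x̄) = [-6, 2]
z = y + H·x̄ = [-6, 2] + [3, -3] = [-3, -1]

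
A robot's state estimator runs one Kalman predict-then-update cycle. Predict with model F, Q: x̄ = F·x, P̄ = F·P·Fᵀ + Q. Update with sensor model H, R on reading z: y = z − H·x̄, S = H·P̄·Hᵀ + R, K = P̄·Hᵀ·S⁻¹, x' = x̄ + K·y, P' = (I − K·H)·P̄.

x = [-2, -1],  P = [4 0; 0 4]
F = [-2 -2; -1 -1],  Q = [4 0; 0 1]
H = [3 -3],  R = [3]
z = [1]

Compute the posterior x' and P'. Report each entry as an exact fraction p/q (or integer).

x' = [2, 8/5]
P' = [6 11/2; 11/2 213/40]

x̄ = F·x = [6, 3]
P̄ = F·P·Fᵀ + Q = [36 16; 16 9]
y = z − H·x̄ = [-8]
S = H·P̄·Hᵀ + R = [120]
K = P̄·Hᵀ·S⁻¹ = [1/2; 7/40]
x' = x̄ + K·y = [2, 8/5]
P' = (I − K·H)·P̄ = [6 11/2; 11/2 213/40]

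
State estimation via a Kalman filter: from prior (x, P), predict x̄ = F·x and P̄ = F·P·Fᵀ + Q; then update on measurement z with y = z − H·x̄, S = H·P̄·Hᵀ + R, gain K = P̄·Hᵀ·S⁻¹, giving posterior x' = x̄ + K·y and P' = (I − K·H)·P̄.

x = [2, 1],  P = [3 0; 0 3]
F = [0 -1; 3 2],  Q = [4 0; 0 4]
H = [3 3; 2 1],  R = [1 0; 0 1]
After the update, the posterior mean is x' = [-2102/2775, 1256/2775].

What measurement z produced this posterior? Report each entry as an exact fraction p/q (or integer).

x̄ = F·x = [-1, 8]
P̄ = F·P·Fᵀ + Q = [7 -6; -6 43]
S = H·P̄·Hᵀ + R = [343 117; 117 48]
K = P̄·Hᵀ·S⁻¹ = [-264/925 2393/2775; 567/925 -2354/2775]
x' − x̄ = [673/2775, -20944/2775] = K·y
y = (KᵀK)⁻¹·Kᵀ·(x' − x̄) = [-22, -7]
z = y + H·x̄ = [-22, -7] + [21, 6] = [-1, -1]

z = [-1, -1]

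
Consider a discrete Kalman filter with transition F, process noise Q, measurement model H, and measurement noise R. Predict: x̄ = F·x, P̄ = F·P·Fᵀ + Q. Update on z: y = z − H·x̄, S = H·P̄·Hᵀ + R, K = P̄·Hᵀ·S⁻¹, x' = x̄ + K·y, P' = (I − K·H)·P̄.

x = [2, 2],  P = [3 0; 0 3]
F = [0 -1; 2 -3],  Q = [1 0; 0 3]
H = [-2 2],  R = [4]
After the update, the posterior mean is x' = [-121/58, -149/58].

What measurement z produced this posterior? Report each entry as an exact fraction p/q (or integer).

x̄ = F·x = [-2, -2]
P̄ = F·P·Fᵀ + Q = [4 9; 9 42]
S = H·P̄·Hᵀ + R = [116]
K = P̄·Hᵀ·S⁻¹ = [5/58; 33/58]
x' − x̄ = [-5/58, -33/58] = K·y
y = (KᵀK)⁻¹·Kᵀ·(x' − x̄) = [-1]
z = y + H·x̄ = [-1] + [0] = [-1]

z = [-1]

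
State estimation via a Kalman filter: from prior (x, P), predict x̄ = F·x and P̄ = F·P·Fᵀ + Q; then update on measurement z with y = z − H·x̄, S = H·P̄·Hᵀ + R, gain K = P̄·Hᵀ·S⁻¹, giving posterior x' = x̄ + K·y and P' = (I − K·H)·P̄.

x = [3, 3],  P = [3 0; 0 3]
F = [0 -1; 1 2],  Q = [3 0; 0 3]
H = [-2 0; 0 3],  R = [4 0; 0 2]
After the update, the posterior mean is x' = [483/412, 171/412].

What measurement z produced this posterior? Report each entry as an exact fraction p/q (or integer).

x̄ = F·x = [-3, 9]
P̄ = F·P·Fᵀ + Q = [6 -6; -6 18]
S = H·P̄·Hᵀ + R = [28 36; 36 164]
K = P̄·Hᵀ·S⁻¹ = [-165/412 -9/412; 3/412 135/412]
x' − x̄ = [1719/412, -3537/412] = K·y
y = (KᵀK)⁻¹·Kᵀ·(x' − x̄) = [-9, -26]
z = y + H·x̄ = [-9, -26] + [6, 27] = [-3, 1]

z = [-3, 1]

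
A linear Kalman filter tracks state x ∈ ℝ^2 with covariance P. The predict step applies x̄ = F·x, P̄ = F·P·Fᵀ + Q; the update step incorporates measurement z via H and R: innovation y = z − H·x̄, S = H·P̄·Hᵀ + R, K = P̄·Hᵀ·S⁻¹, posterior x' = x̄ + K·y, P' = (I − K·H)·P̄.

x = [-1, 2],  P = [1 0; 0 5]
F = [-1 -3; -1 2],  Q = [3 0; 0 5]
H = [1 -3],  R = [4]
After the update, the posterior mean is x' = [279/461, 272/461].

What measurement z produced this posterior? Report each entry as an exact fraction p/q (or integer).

x̄ = F·x = [-5, 5]
P̄ = F·P·Fᵀ + Q = [49 -29; -29 26]
S = H·P̄·Hᵀ + R = [461]
K = P̄·Hᵀ·S⁻¹ = [136/461; -107/461]
x' − x̄ = [2584/461, -2033/461] = K·y
y = (KᵀK)⁻¹·Kᵀ·(x' − x̄) = [19]
z = y + H·x̄ = [19] + [-20] = [-1]

z = [-1]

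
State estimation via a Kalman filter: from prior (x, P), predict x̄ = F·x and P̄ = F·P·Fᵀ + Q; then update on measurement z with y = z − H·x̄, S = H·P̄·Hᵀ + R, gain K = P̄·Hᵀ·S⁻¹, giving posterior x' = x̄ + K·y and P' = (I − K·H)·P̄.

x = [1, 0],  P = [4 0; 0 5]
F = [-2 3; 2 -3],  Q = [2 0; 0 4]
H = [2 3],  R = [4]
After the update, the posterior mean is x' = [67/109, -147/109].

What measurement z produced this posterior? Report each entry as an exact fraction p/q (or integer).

x̄ = F·x = [-2, 2]
P̄ = F·P·Fᵀ + Q = [63 -61; -61 65]
S = H·P̄·Hᵀ + R = [109]
K = P̄·Hᵀ·S⁻¹ = [-57/109; 73/109]
x' − x̄ = [285/109, -365/109] = K·y
y = (KᵀK)⁻¹·Kᵀ·(x' − x̄) = [-5]
z = y + H·x̄ = [-5] + [2] = [-3]

z = [-3]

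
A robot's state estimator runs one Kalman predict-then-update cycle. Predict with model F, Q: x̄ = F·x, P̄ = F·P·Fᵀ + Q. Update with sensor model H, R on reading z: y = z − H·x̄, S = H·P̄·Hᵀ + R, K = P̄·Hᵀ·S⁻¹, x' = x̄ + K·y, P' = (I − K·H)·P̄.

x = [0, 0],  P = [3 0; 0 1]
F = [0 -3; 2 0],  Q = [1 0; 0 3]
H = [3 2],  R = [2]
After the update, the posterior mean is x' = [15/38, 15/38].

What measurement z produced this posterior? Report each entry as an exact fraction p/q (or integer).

z = [2]

x̄ = F·x = [0, 0]
P̄ = F·P·Fᵀ + Q = [10 0; 0 15]
S = H·P̄·Hᵀ + R = [152]
K = P̄·Hᵀ·S⁻¹ = [15/76; 15/76]
x' − x̄ = [15/38, 15/38] = K·y
y = (KᵀK)⁻¹·Kᵀ·(x' − x̄) = [2]
z = y + H·x̄ = [2] + [0] = [2]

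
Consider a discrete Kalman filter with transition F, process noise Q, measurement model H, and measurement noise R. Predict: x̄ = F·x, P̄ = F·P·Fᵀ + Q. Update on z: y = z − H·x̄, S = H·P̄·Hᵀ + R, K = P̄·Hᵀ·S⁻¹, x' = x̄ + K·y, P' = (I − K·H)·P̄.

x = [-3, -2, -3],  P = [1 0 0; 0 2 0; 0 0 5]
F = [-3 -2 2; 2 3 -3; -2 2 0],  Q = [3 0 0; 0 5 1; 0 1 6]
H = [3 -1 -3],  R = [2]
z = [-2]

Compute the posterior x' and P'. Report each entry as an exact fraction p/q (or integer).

x' = [1669/487, 969/487, 1664/487]
P' = [4342/487 -2235/487 5029/487; -2235/487 11079/974 -8001/974; 5029/487 -8001/974 12771/974]

x̄ = F·x = [7, -3, 2]
P̄ = F·P·Fᵀ + Q = [40 -48 -2; -48 72 9; -2 9 18]
y = z − H·x̄ = [-20]
S = H·P̄·Hᵀ + R = [974]
K = P̄·Hᵀ·S⁻¹ = [87/487; -243/974; -69/974]
x' = x̄ + K·y = [1669/487, 969/487, 1664/487]
P' = (I − K·H)·P̄ = [4342/487 -2235/487 5029/487; -2235/487 11079/974 -8001/974; 5029/487 -8001/974 12771/974]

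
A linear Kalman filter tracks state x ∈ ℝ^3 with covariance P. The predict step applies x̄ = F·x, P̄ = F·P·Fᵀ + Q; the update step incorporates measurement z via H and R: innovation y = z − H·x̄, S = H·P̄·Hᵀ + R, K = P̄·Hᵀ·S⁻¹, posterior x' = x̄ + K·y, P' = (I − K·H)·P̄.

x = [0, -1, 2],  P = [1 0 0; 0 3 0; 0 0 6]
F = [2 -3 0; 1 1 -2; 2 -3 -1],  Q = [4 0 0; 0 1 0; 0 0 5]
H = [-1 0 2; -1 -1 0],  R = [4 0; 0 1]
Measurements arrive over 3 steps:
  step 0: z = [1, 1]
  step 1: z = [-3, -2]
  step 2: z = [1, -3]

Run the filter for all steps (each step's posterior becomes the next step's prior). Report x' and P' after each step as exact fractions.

step 0: x̄ = F·x = [3, -5, 1]
step 0: P̄ = F·P·Fᵀ + Q = [35 -7 31; -7 29 5; 31 5 42]
step 0: y = z − H·x̄ = [2, -1]
step 0: S = H·P̄·Hᵀ + R = [83 -44; -44 51]
step 0: K = P̄·Hᵀ·S⁻¹ = [145/2297 -1136/2297; -101/2297 -1078/2297; 1119/2297 -656/2297]
step 0: x' = x̄ + K·y = [8317/2297, -10609/2297, 5191/2297]
step 0: P' = (I − K·H)·P̄ = [44672/2297 -43536/2297 22626/2297; -43536/2297 44614/2297 -21970/2297; 22626/2297 -21970/2297 13551/2297]
step 1: x̄ = F·x = [48461/2297, -12674/2297, 43270/2297]
step 1: P̄ = F·P·Fᵀ + Q = [1111834/2297 -223286/2297 991484/2297; -223286/2297 56091/2297 -196840/2297; 991484/2297 -196840/2297 905358/2297]
step 1: y = z − H·x̄ = [-44970/2297, 31193/2297]
step 1: S = H·P̄·Hᵀ + R = [776518/2297 -700740/2297; -700740/2297 723650/2297]
step 1: K = P̄·Hᵀ·S⁻¹ = [168807/1543115 -8656408/7715575; -3822/44089 12971/88178; 783596/1543115 -4678574/7715575]
step 1: x' = x̄ + K·y = [28702173/7715575, -160737/88178, 5103444/7715575]
step 1: P' = (I − K·H)·P̄ = [65971708/7715575 -327516/44089 34673924/7715575; -327516/44089 642061/88178 -171402/44089; 34673924/7715575 -171402/44089 25172922/7715575]
step 2: x̄ = F·x = [199195617/15431150, 1772319/3086230, 188988729/15431150]
step 2: P̄ = F·P·Fᵀ + Q = [2976311539/15431150 -119180037/3086230 2595919143/15431150; -119180037/3086230 7777153/617246 -100913129/3086230; 2595919143/15431150 -100913129/3086230 2404752941/15431150]
step 2: y = z − H·x̄ = [-23335813/2204450, 80881881/7715575]
step 2: S = H·P̄·Hᵀ + R = [324767333/2204450 -128735403/1102225; -128735403/1102225 997185572/7715575]
step 2: K = P̄·Hᵀ·S⁻¹ = [4159690091/41658483035 -45963026972/41658483035; -651708454/8331696607 2176491841/16663393214; 1608824263/3204498695 -1906446856/3204498695]
step 2: x' = x̄ + K·y = [914966579/3204498695, 1776266744/640899739, 2230395331/3204498695]
step 2: P' = (I − K·H)·P̄ = [347466509632/41658483035 -60300696532/8331696607 14004048846/3204498695; -60300696532/8331696607 118424901223/16663393214 -2419520398/640899739; 14004048846/3204498695 -2419520398/640899739 10219672949/3204498695]

step 0: x' = [8317/2297, -10609/2297, 5191/2297], P' = [44672/2297 -43536/2297 22626/2297; -43536/2297 44614/2297 -21970/2297; 22626/2297 -21970/2297 13551/2297]
step 1: x' = [28702173/7715575, -160737/88178, 5103444/7715575], P' = [65971708/7715575 -327516/44089 34673924/7715575; -327516/44089 642061/88178 -171402/44089; 34673924/7715575 -171402/44089 25172922/7715575]
step 2: x' = [914966579/3204498695, 1776266744/640899739, 2230395331/3204498695], P' = [347466509632/41658483035 -60300696532/8331696607 14004048846/3204498695; -60300696532/8331696607 118424901223/16663393214 -2419520398/640899739; 14004048846/3204498695 -2419520398/640899739 10219672949/3204498695]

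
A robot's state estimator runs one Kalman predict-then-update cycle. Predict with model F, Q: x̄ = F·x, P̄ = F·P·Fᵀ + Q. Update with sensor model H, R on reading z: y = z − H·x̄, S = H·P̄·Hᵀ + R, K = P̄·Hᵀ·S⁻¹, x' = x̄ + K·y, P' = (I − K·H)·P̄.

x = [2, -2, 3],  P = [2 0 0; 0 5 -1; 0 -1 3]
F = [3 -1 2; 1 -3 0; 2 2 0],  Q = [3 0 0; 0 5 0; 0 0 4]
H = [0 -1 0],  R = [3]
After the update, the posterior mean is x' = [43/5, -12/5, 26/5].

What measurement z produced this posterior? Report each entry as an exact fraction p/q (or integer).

z = [3]

x̄ = F·x = [14, 8, 0]
P̄ = F·P·Fᵀ + Q = [42 27 -2; 27 52 -26; -2 -26 32]
S = H·P̄·Hᵀ + R = [55]
K = P̄·Hᵀ·S⁻¹ = [-27/55; -52/55; 26/55]
x' − x̄ = [-27/5, -52/5, 26/5] = K·y
y = (KᵀK)⁻¹·Kᵀ·(x' − x̄) = [11]
z = y + H·x̄ = [11] + [-8] = [3]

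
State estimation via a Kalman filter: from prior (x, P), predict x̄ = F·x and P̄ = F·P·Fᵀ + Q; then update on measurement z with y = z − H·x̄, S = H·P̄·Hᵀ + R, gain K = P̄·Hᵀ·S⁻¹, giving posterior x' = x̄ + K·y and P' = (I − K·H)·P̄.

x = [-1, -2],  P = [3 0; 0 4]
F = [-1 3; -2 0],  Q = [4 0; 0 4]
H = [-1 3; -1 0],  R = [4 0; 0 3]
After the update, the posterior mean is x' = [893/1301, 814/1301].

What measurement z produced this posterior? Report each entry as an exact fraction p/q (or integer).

x̄ = F·x = [-5, 2]
P̄ = F·P·Fᵀ + Q = [43 6; 6 16]
S = H·P̄·Hᵀ + R = [155 25; 25 46]
K = P̄·Hᵀ·S⁻¹ = [-15/1301 -1208/1301; 2082/6505 -396/1301]
x' − x̄ = [7398/1301, -1788/1301] = K·y
y = (KᵀK)⁻¹·Kᵀ·(x' − x̄) = [-10, -6]
z = y + H·x̄ = [-10, -6] + [11, 5] = [1, -1]

z = [1, -1]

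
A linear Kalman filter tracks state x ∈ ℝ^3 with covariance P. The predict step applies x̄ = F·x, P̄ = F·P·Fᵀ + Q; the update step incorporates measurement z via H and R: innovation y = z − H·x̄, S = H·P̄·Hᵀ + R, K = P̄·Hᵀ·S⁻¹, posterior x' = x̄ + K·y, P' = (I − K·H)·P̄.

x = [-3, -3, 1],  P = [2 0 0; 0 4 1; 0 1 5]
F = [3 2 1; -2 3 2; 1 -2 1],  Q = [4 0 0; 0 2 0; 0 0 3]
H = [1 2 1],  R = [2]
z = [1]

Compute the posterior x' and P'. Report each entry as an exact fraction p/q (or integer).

x̄ = F·x = [-14, -1, 4]
P̄ = F·P·Fᵀ + Q = [47 29 -5; 29 78 -19; -5 -19 22]
y = z − H·x̄ = [13]
S = H·P̄·Hᵀ + R = [413]
K = P̄·Hᵀ·S⁻¹ = [100/413; 166/413; -3/59]
x' = x̄ + K·y = [-4482/413, 1745/413, 197/59]
P' = (I − K·H)·P̄ = [9411/413 -4623/413 5/59; -4623/413 4658/413 -623/59; 5/59 -623/59 1235/59]

x' = [-4482/413, 1745/413, 197/59]
P' = [9411/413 -4623/413 5/59; -4623/413 4658/413 -623/59; 5/59 -623/59 1235/59]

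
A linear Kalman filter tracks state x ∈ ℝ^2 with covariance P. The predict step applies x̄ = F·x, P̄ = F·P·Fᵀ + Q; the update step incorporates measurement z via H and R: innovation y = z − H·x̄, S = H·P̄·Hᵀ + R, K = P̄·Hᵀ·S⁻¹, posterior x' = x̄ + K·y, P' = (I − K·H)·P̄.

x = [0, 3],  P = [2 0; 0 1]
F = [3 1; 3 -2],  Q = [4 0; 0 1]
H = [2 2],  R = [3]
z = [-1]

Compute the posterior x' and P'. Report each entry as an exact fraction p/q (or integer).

x' = [89/21, -100/21]
P' = [129/35 -116/35; -116/35 129/35]

x̄ = F·x = [3, -6]
P̄ = F·P·Fᵀ + Q = [23 16; 16 23]
y = z − H·x̄ = [5]
S = H·P̄·Hᵀ + R = [315]
K = P̄·Hᵀ·S⁻¹ = [26/105; 26/105]
x' = x̄ + K·y = [89/21, -100/21]
P' = (I − K·H)·P̄ = [129/35 -116/35; -116/35 129/35]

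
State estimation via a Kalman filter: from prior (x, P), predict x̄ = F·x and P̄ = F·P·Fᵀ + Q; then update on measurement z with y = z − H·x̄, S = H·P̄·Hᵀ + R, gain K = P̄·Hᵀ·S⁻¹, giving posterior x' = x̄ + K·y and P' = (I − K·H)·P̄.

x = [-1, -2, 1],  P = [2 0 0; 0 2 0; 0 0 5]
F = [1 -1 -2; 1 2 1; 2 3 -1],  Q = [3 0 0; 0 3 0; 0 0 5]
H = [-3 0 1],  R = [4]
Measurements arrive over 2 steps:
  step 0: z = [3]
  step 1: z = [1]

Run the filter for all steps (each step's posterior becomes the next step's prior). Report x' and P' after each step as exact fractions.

step 0: x̄ = F·x = [-1, -4, -9]
step 0: P̄ = F·P·Fᵀ + Q = [27 -12 8; -12 18 11; 8 11 36]
step 0: y = z − H·x̄ = [9]
step 0: S = H·P̄·Hᵀ + R = [235]
step 0: K = P̄·Hᵀ·S⁻¹ = [-73/235; 1/5; 12/235]
step 0: x' = x̄ + K·y = [-892/235, -11/5, -2007/235]
step 0: P' = (I − K·H)·P̄ = [1016/235 13/5 2756/235; 13/5 43/5 43/5; 2756/235 43/5 8316/235]
step 1: x̄ = F·x = [3639/235, -3933/235, -1328/235]
step 1: P̄ = F·P·Fᵀ + Q = [32844/235 -31908/235 -10673/235; -31908/235 34161/235 14896/235; -10673/235 14896/235 15926/235]
step 1: y = z − H·x̄ = [2496/47]
step 1: S = H·P̄·Hᵀ + R = [75300/47]
step 1: K = P̄·Hᵀ·S⁻¹ = [-21841/75300; 5531/18825; 9589/75300]
step 1: x' = x̄ + K·y = [511/6275, -7109/6275, 6976/6275]
step 1: P' = (I − K·H)·P̄ = [374497/75300 14233/18825 1036127/75300; 14233/18825 132943/18825 64823/18825; 1036127/75300 64823/18825 3146737/75300]

step 0: x' = [-892/235, -11/5, -2007/235], P' = [1016/235 13/5 2756/235; 13/5 43/5 43/5; 2756/235 43/5 8316/235]
step 1: x' = [511/6275, -7109/6275, 6976/6275], P' = [374497/75300 14233/18825 1036127/75300; 14233/18825 132943/18825 64823/18825; 1036127/75300 64823/18825 3146737/75300]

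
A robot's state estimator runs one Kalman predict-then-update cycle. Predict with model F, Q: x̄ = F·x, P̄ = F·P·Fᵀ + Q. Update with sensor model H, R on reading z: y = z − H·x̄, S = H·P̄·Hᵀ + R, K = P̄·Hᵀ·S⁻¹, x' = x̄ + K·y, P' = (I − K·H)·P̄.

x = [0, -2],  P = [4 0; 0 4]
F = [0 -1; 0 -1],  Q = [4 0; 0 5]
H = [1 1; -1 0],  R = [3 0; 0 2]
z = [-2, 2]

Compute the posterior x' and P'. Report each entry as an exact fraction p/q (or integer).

x̄ = F·x = [2, 2]
P̄ = F·P·Fᵀ + Q = [8 4; 4 9]
y = z − H·x̄ = [-6, 4]
S = H·P̄·Hᵀ + R = [28 -12; -12 10]
K = P̄·Hᵀ·S⁻¹ = [3/17 -10/17; 41/68 11/34]
x' = x̄ + K·y = [-24/17, -11/34]
P' = (I − K·H)·P̄ = [20/17 -11/17; -11/17 167/68]

x' = [-24/17, -11/34]
P' = [20/17 -11/17; -11/17 167/68]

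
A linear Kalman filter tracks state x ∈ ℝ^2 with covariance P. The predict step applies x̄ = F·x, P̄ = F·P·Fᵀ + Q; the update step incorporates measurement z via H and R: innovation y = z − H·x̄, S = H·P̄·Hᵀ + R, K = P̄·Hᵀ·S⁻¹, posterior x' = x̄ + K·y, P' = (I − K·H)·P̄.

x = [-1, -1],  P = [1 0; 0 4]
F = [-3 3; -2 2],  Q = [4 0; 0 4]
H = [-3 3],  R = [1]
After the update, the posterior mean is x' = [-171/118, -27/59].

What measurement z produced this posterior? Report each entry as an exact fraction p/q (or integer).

z = [3]

x̄ = F·x = [0, 0]
P̄ = F·P·Fᵀ + Q = [49 30; 30 24]
S = H·P̄·Hᵀ + R = [118]
K = P̄·Hᵀ·S⁻¹ = [-57/118; -9/59]
x' − x̄ = [-171/118, -27/59] = K·y
y = (KᵀK)⁻¹·Kᵀ·(x' − x̄) = [3]
z = y + H·x̄ = [3] + [0] = [3]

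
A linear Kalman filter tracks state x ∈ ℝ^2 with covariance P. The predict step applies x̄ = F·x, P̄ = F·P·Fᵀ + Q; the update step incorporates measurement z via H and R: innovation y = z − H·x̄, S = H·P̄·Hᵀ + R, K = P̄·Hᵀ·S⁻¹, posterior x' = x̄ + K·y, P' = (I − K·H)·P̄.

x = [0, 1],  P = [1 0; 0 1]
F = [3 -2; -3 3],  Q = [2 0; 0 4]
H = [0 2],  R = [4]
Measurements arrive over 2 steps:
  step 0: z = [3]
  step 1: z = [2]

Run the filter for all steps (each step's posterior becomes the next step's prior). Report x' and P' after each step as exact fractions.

step 0: x' = [-47/46, 36/23], P' = [120/23 -15/23; -15/23 22/23]
step 1: x' = [-588/1663, 3637/3326], P' = [11011/1663 -1437/1663; -1437/1663 1640/1663]

step 0: x̄ = F·x = [-2, 3]
step 0: P̄ = F·P·Fᵀ + Q = [15 -15; -15 22]
step 0: y = z − H·x̄ = [-3]
step 0: S = H·P̄·Hᵀ + R = [92]
step 0: K = P̄·Hᵀ·S⁻¹ = [-15/46; 11/23]
step 0: x' = x̄ + K·y = [-47/46, 36/23]
step 0: P' = (I − K·H)·P̄ = [120/23 -15/23; -15/23 22/23]
step 1: x̄ = F·x = [-285/46, 357/46]
step 1: P̄ = F·P·Fᵀ + Q = [1394/23 -1437/23; -1437/23 1640/23]
step 1: y = z − H·x̄ = [-311/23]
step 1: S = H·P̄·Hᵀ + R = [6652/23]
step 1: K = P̄·Hᵀ·S⁻¹ = [-1437/3326; 820/1663]
step 1: x' = x̄ + K·y = [-588/1663, 3637/3326]
step 1: P' = (I − K·H)·P̄ = [11011/1663 -1437/1663; -1437/1663 1640/1663]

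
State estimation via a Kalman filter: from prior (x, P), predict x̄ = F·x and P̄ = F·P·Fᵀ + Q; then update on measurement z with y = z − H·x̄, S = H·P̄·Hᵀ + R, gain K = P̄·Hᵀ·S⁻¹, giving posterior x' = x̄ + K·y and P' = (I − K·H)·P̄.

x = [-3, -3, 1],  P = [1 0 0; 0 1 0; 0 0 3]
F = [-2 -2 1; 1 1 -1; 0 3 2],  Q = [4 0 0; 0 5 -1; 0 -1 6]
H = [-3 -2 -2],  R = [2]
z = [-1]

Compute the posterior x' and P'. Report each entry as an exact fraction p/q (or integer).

x̄ = F·x = [13, -7, -7]
P̄ = F·P·Fᵀ + Q = [15 -7 0; -7 10 -4; 0 -4 27]
y = z − H·x̄ = [10]
S = H·P̄·Hᵀ + R = [169]
K = P̄·Hᵀ·S⁻¹ = [-31/169; 9/169; -46/169]
x' = x̄ + K·y = [1887/169, -1093/169, -1643/169]
P' = (I − K·H)·P̄ = [1574/169 -904/169 -1426/169; -904/169 1609/169 -262/169; -1426/169 -262/169 2447/169]

x' = [1887/169, -1093/169, -1643/169]
P' = [1574/169 -904/169 -1426/169; -904/169 1609/169 -262/169; -1426/169 -262/169 2447/169]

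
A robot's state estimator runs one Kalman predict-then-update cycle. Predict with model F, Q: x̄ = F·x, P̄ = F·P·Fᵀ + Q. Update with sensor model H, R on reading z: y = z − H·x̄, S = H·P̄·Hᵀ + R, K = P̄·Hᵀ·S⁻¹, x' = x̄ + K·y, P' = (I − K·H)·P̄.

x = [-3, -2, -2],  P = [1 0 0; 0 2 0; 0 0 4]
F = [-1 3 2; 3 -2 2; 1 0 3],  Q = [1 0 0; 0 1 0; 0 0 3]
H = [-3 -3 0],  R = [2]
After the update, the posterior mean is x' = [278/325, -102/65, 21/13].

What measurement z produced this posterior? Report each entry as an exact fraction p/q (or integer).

z = [2]

x̄ = F·x = [-7, -9, -9]
P̄ = F·P·Fᵀ + Q = [36 1 23; 1 34 27; 23 27 40]
S = H·P̄·Hᵀ + R = [650]
K = P̄·Hᵀ·S⁻¹ = [-111/650; -21/130; -3/13]
x' − x̄ = [2553/325, 483/65, 138/13] = K·y
y = (KᵀK)⁻¹·Kᵀ·(x' − x̄) = [-46]
z = y + H·x̄ = [-46] + [48] = [2]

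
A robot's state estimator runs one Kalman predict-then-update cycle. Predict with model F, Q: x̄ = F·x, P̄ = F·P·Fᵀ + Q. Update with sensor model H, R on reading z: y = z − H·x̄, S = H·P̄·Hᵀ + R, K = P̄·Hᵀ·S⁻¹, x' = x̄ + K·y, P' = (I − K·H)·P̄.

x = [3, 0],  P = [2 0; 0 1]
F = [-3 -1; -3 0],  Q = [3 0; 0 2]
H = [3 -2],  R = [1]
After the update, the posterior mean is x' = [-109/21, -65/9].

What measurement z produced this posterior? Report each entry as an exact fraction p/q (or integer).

x̄ = F·x = [-9, -9]
P̄ = F·P·Fᵀ + Q = [22 18; 18 20]
S = H·P̄·Hᵀ + R = [63]
K = P̄·Hᵀ·S⁻¹ = [10/21; 2/9]
x' − x̄ = [80/21, 16/9] = K·y
y = (KᵀK)⁻¹·Kᵀ·(x' − x̄) = [8]
z = y + H·x̄ = [8] + [-9] = [-1]

z = [-1]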